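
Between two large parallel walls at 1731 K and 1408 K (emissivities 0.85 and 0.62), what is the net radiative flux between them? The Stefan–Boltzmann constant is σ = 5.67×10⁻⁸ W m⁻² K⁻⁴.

For two large parallel gray plates, q = σ(T₁⁴ − T₂⁴) / (1/ε₁ + 1/ε₂ − 1).
1/ε₁ + 1/ε₂ − 1 = 1/0.85 + 1/0.62 − 1 = 1.789.
T₁⁴ − T₂⁴ = 8.98×10^12 − 3.93×10^12 = 5.05×10^12 K⁴.
q = 5.67×10⁻⁸ × 5.05×10^12 / 1.789 = 1.60×10^5 W/m².

q ≈ 1.60×10^5 W/m²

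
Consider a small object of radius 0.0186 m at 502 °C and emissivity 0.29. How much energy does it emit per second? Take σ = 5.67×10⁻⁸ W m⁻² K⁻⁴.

P ≈ 25.8 W

A = 4πr² = 4π × (0.0186)² = 4.35×10^-3 m².
502 °C = 775 K.
Stefan–Boltzmann: P = εσAT⁴ = 0.29 × 5.67×10⁻⁸ × 4.35×10^-3 × (775)⁴ = 0.29 × 5.67×10⁻⁸ × 4.35×10^-3 × 3.61×10^11.
P = 25.8 W.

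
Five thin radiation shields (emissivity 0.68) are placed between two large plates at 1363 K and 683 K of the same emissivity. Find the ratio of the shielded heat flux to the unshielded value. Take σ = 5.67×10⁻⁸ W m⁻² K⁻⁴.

ratio ≈ 0.167

With N identical shields there are N+1 = 6 gaps in series, each with the same radiative resistance, so the flux falls to 1/(N+1) of its unshielded value.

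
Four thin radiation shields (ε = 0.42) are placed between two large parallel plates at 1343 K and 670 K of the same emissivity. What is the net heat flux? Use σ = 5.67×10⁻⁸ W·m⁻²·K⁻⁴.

q ≈ 9200 W/m²

Each of the 5 gaps contributes resistance (2/ε − 1) = 2/0.42 − 1 = 3.762; total = 18.81.
q = σ(T₁⁴ − T₂⁴) / 18.81 = 5.67×10⁻⁸ × 3.05×10^12 / 18.81 = 9200 W/m².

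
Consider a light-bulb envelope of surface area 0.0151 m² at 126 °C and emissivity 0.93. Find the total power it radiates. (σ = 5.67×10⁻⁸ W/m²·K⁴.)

126 °C = 399 K.
Stefan–Boltzmann: P = εσAT⁴ = 0.93 × 5.67×10⁻⁸ × 0.0151 × (399)⁴ = 0.93 × 5.67×10⁻⁸ × 0.0151 × 2.53×10^10.
P = 20.2 W.

P ≈ 20.2 W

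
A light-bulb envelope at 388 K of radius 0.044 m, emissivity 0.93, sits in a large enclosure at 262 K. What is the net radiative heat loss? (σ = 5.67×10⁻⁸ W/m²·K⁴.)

A = 4πr² = 4π × (0.044)² = 0.0243 m².
Q = εσA(T⁴ − T_s⁴). T⁴ − T_s⁴ = (388)⁴ − (262)⁴ = 2.27×10^10 − 4.71×10^9 = 1.80×10^10 K⁴.
Q = 0.93 × 5.67×10⁻⁸ × 0.0243 × 1.80×10^10 = 23.0 W.

Q ≈ 23.0 W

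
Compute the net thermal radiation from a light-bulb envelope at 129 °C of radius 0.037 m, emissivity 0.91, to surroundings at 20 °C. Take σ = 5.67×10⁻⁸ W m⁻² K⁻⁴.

A = 4πr² = 4π × (0.037)² = 0.0172 m².
Convert: 129 °C = 402 K; 20 °C = 293 K.
Q = εσA(T⁴ − T_s⁴). T⁴ − T_s⁴ = (402)⁴ − (293)⁴ = 2.61×10^10 − 7.37×10^9 = 1.87×10^10 K⁴.
Q = 0.91 × 5.67×10⁻⁸ × 0.0172 × 1.87×10^10 = 16.6 W.

Q ≈ 16.6 W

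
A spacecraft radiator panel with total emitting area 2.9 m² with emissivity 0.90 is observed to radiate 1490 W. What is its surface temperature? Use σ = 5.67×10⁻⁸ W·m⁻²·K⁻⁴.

From P = εσAT⁴, T = (P / εσA)^(1/4) = (1490 / (0.90 × 5.67×10⁻⁸ × 2.90))^(1/4).
T = (1.01×10^10)^(1/4) = 317 K.

T ≈ 317 K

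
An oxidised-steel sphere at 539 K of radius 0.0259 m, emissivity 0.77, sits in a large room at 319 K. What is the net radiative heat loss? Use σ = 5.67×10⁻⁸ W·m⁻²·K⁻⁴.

A = 4πr² = 4π × (0.0259)² = 8.43×10^-3 m².
Q = εσA(T⁴ − T_s⁴). T⁴ − T_s⁴ = (539)⁴ − (319)⁴ = 8.44×10^10 − 1.04×10^10 = 7.40×10^10 K⁴.
Q = 0.77 × 5.67×10⁻⁸ × 8.43×10^-3 × 7.40×10^10 = 27.3 W.

Q ≈ 27.3 W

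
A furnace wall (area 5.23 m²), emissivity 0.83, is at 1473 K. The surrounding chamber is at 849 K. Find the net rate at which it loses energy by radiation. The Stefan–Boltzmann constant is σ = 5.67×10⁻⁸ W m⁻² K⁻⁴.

Q ≈ 1.03×10^6 W

Q = εσA(T⁴ − T_s⁴). T⁴ − T_s⁴ = (1473)⁴ − (849)⁴ = 4.71×10^12 − 5.20×10^11 = 4.19×10^12 K⁴.
Q = 0.83 × 5.67×10⁻⁸ × 5.23 × 4.19×10^12 = 1.03×10^6 W.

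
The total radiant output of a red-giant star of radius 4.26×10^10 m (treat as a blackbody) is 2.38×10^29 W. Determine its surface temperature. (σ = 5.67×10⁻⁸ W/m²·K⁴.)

T ≈ 3680 K

A = 4πr² = 4π × (4.26×10^10)² = 2.28×10^22 m².
From P = σAT⁴, T = (P / σA)^(1/4) = (2.38×10^29 / (5.67×10⁻⁸ × 2.28×10^22))^(1/4).
T = (1.84×10^14)^(1/4) = 3680 K.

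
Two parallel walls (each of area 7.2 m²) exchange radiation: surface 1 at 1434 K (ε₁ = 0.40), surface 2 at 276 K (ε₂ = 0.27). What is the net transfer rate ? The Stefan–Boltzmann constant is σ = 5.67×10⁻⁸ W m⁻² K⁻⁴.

Q ≈ 3.31×10^5 W

For two large parallel gray plates, q = σ(T₁⁴ − T₂⁴) / (1/ε₁ + 1/ε₂ − 1).
1/ε₁ + 1/ε₂ − 1 = 1/0.40 + 1/0.27 − 1 = 5.204.
T₁⁴ − T₂⁴ = 4.23×10^12 − 5.80×10^9 = 4.22×10^12 K⁴.
q = 5.67×10⁻⁸ × 4.22×10^12 / 5.204 = 46000 W/m².
Q = q·A = 46000 × 7.2 = 3.31×10^5 W.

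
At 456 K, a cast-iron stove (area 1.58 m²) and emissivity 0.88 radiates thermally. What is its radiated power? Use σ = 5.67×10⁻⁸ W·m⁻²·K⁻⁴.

Stefan–Boltzmann: P = εσAT⁴ = 0.88 × 5.67×10⁻⁸ × 1.58 × (456)⁴ = 0.88 × 5.67×10⁻⁸ × 1.58 × 4.32×10^10.
P = 3410 W.

P ≈ 3410 W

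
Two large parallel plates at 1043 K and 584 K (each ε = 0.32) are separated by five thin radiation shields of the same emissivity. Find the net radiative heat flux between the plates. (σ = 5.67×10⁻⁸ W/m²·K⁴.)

Each of the 6 gaps contributes resistance (2/ε − 1) = 2/0.32 − 1 = 5.250; total = 31.50.
q = σ(T₁⁴ − T₂⁴) / 31.50 = 5.67×10⁻⁸ × 1.07×10^12 / 31.50 = 1920 W/m².

q ≈ 1920 W/m²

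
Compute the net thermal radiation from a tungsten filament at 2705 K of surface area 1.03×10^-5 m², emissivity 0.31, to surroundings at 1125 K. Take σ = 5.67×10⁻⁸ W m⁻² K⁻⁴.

Q ≈ 9.40 W

Q = εσA(T⁴ − T_s⁴). T⁴ − T_s⁴ = (2705)⁴ − (1125)⁴ = 5.35×10^13 − 1.60×10^12 = 5.19×10^13 K⁴.
Q = 0.31 × 5.67×10⁻⁸ × 1.03×10^-5 × 5.19×10^13 = 9.40 W.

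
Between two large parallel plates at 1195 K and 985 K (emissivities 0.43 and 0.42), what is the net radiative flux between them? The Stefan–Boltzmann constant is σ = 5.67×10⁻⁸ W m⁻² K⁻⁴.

For two large parallel gray plates, q = σ(T₁⁴ − T₂⁴) / (1/ε₁ + 1/ε₂ − 1).
1/ε₁ + 1/ε₂ − 1 = 1/0.43 + 1/0.42 − 1 = 3.707.
T₁⁴ − T₂⁴ = 2.04×10^12 − 9.41×10^11 = 1.10×10^12 K⁴.
q = 5.67×10⁻⁸ × 1.10×10^12 / 3.707 = 16800 W/m².

q ≈ 16800 W/m²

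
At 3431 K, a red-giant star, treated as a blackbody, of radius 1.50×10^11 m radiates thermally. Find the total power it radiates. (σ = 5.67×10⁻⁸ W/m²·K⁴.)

A = 4πr² = 4π × (1.50×10^11)² = 2.83×10^23 m².
P = σAT⁴ = 5.67×10⁻⁸ × 2.83×10^23 × (3431)⁴ = 5.67×10⁻⁸ × 2.83×10^23 × 1.39×10^14.
P = 2.22×10^30 W.

P ≈ 2.22×10^30 W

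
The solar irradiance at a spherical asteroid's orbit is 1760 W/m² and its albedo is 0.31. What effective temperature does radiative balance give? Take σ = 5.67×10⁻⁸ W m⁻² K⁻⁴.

Power absorbed = (1−a)S·πR²; power emitted = 4πR²σT⁴. Equating and cancelling πR²:
T = ((1−a)S / 4σ)^(1/4) = (1210 / (4 × 5.67×10⁻⁸))^(1/4) = (5.35×10^9)^(1/4).
T = 271 K.

T ≈ 271 K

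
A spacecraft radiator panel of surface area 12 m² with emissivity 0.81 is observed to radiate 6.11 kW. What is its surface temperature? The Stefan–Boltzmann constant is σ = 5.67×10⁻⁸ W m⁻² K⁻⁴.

T ≈ 324 K

From P = εσAT⁴, T = (P / εσA)^(1/4) = (6110 / (0.81 × 5.67×10⁻⁸ × 12.0))^(1/4).
T = (1.11×10^10)^(1/4) = 324 K.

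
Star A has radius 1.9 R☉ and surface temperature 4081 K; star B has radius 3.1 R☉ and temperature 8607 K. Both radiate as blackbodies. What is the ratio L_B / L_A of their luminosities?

L_B/L_A ≈ 52.7

L = 4πR²σT⁴ ∝ R²T⁴, so L_B/L_A = (3.1/1.9)² × (8607/4081)⁴ = 2.66 × 19.8 = 52.7.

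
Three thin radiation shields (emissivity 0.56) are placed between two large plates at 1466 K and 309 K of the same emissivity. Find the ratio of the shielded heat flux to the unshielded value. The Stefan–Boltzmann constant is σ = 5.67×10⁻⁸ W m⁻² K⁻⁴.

With N identical shields there are N+1 = 4 gaps in series, each with the same radiative resistance, so the flux falls to 1/(N+1) of its unshielded value.

ratio ≈ 0.250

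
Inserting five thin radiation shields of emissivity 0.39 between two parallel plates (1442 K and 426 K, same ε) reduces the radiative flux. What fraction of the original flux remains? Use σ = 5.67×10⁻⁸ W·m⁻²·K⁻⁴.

With N identical shields there are N+1 = 6 gaps in series, each with the same radiative resistance, so the flux falls to 1/(N+1) of its unshielded value.

ratio ≈ 0.167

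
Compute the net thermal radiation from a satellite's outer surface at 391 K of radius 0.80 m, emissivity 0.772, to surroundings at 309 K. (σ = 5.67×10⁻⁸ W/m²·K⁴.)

Q ≈ 5020 W

A = 4πr² = 4π × (0.80)² = 8.04 m².
Q = εσA(T⁴ − T_s⁴). T⁴ − T_s⁴ = (391)⁴ − (309)⁴ = 2.34×10^10 − 9.12×10^9 = 1.43×10^10 K⁴.
Q = 0.772 × 5.67×10⁻⁸ × 8.04 × 1.43×10^10 = 5020 W.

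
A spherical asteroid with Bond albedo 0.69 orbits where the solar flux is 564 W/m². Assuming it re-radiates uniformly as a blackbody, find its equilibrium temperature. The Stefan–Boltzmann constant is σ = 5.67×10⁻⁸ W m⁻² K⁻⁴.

T ≈ 167 K

Power absorbed = (1−a)S·πR²; power emitted = 4πR²σT⁴. Equating and cancelling πR²:
T = ((1−a)S / 4σ)^(1/4) = (175 / (4 × 5.67×10⁻⁸))^(1/4) = (7.71×10^8)^(1/4).
T = 167 K.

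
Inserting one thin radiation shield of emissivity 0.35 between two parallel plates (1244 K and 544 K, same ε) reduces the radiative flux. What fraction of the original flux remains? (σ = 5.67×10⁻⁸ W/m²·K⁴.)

ratio ≈ 0.500

With N identical shields there are N+1 = 2 gaps in series, each with the same radiative resistance, so the flux falls to 1/(N+1) of its unshielded value.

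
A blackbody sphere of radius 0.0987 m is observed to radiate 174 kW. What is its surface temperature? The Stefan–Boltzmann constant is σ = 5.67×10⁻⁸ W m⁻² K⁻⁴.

T ≈ 2240 K

A = 4πr² = 4π × (0.0987)² = 0.122 m².
From P = σAT⁴, T = (P / σA)^(1/4) = (1.74×10^5 / (5.67×10⁻⁸ × 0.122))^(1/4).
T = (2.51×10^13)^(1/4) = 2240 K.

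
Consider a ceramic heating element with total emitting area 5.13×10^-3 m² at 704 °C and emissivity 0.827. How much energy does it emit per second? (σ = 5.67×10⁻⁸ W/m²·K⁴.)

704 °C = 977 K.
P = εσAT⁴ = 0.827 × 5.67×10⁻⁸ × 5.13×10^-3 × (977)⁴ = 0.827 × 5.67×10⁻⁸ × 5.13×10^-3 × 9.11×10^11.
P = 219 W.

P ≈ 219 W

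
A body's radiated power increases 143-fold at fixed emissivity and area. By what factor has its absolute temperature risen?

P ∝ T⁴ ⇒ T ∝ P^(1/4), so T scales by (143)^(1/4) = 3.46.

factor ≈ 3.46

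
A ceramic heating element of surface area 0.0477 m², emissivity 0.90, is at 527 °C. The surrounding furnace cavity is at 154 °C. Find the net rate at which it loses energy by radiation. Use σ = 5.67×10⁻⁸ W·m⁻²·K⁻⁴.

Q ≈ 916 W

Convert: 527 °C = 800 K; 154 °C = 427 K.
Q = εσA(T⁴ − T_s⁴). T⁴ − T_s⁴ = (800)⁴ − (427)⁴ = 4.10×10^11 − 3.32×10^10 = 3.76×10^11 K⁴.
Q = 0.90 × 5.67×10⁻⁸ × 0.0477 × 3.76×10^11 = 916 W.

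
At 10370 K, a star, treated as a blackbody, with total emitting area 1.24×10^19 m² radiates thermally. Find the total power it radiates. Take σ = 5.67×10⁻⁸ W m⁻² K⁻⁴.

P ≈ 8.13×10^27 W

P = σAT⁴ = 5.67×10⁻⁸ × 1.24×10^19 × (10370)⁴ = 5.67×10⁻⁸ × 1.24×10^19 × 1.16×10^16.
P = 8.13×10^27 W.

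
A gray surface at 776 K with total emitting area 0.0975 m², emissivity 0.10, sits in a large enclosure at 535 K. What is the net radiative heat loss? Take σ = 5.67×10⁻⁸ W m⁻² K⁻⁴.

Q = εσA(T⁴ − T_s⁴). T⁴ − T_s⁴ = (776)⁴ − (535)⁴ = 3.63×10^11 − 8.19×10^10 = 2.81×10^11 K⁴.
Q = 0.10 × 5.67×10⁻⁸ × 0.0975 × 2.81×10^11 = 155 W.

Q ≈ 155 W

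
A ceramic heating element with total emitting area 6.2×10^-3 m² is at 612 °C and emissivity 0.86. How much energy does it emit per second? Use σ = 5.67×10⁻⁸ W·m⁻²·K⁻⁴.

612 °C = 885 K.
Stefan–Boltzmann: P = εσAT⁴ = 0.86 × 5.67×10⁻⁸ × 6.20×10^-3 × (885)⁴ = 0.86 × 5.67×10⁻⁸ × 6.20×10^-3 × 6.13×10^11.
P = 185 W.

P ≈ 185 W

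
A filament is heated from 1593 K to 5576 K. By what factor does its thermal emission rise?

P ∝ T⁴, so the ratio is (5576/1593)⁴ = (3.500)⁴ = 150.

ratio ≈ 150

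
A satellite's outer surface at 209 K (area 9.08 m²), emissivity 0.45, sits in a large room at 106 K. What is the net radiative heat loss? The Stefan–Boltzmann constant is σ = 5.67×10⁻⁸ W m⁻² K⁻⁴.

Q ≈ 413 W

Q = εσA(T⁴ − T_s⁴). T⁴ − T_s⁴ = (209)⁴ − (106)⁴ = 1.91×10^9 − 1.26×10^8 = 1.78×10^9 K⁴.
Q = 0.45 × 5.67×10⁻⁸ × 9.08 × 1.78×10^9 = 413 W.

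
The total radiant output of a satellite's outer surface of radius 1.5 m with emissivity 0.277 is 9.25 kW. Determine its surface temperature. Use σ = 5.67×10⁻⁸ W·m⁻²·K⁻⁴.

A = 4πr² = 4π × (1.5)² = 28.3 m².
From P = εσAT⁴, T = (P / εσA)^(1/4) = (9250 / (0.277 × 5.67×10⁻⁸ × 28.3))^(1/4).
T = (2.08×10^10)^(1/4) = 380 K.

T ≈ 380 K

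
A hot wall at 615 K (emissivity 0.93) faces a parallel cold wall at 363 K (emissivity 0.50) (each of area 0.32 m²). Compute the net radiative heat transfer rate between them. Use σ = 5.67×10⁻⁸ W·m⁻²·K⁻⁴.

Q ≈ 1100 W

For two large parallel gray plates, q = σ(T₁⁴ − T₂⁴) / (1/ε₁ + 1/ε₂ − 1).
1/ε₁ + 1/ε₂ − 1 = 1/0.93 + 1/0.50 − 1 = 2.075.
T₁⁴ − T₂⁴ = 1.43×10^11 − 1.74×10^10 = 1.26×10^11 K⁴.
q = 5.67×10⁻⁸ × 1.26×10^11 / 2.075 = 3430 W/m².
Q = q·A = 3430 × 0.32 = 1100 W.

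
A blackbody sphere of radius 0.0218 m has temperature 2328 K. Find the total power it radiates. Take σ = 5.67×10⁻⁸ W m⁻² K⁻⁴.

A = 4πr² = 4π × (0.0218)² = 5.97×10^-3 m².
P = σAT⁴ = 5.67×10⁻⁸ × 5.97×10^-3 × (2328)⁴ = 5.67×10⁻⁸ × 5.97×10^-3 × 2.94×10^13.
P = 9950 W.

P ≈ 9950 W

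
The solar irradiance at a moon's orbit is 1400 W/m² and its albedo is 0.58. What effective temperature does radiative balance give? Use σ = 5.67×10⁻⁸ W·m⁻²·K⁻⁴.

Power absorbed = (1−a)S·πR²; power emitted = 4πR²σT⁴. Equating and cancelling πR²:
T = ((1−a)S / 4σ)^(1/4) = (588 / (4 × 5.67×10⁻⁸))^(1/4) = (2.59×10^9)^(1/4).
T = 226 K.

T ≈ 226 K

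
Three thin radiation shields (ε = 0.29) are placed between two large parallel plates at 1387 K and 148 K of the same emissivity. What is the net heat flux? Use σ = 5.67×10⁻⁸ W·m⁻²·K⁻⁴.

Each of the 4 gaps contributes resistance (2/ε − 1) = 2/0.29 − 1 = 5.897; total = 23.59.
q = σ(T₁⁴ − T₂⁴) / 23.59 = 5.67×10⁻⁸ × 3.70×10^12 / 23.59 = 8900 W/m².

q ≈ 8900 W/m²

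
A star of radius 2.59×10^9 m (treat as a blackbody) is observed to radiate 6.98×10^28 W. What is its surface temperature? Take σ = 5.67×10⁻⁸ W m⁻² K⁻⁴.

T ≈ 11000 K

A = 4πr² = 4π × (2.59×10^9)² = 8.43×10^19 m².
From P = σAT⁴, T = (P / σA)^(1/4) = (6.98×10^28 / (5.67×10⁻⁸ × 8.43×10^19))^(1/4).
T = (1.46×10^16)^(1/4) = 11000 K.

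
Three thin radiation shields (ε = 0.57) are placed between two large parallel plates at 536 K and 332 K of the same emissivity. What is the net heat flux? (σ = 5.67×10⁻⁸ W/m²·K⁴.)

Each of the 4 gaps contributes resistance (2/ε − 1) = 2/0.57 − 1 = 2.509; total = 10.04.
q = σ(T₁⁴ − T₂⁴) / 10.04 = 5.67×10⁻⁸ × 7.04×10^10 / 10.04 = 398 W/m².

q ≈ 398 W/m²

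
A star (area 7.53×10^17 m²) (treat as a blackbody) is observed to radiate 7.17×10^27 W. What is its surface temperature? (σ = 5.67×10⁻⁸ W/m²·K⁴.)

From P = σAT⁴, T = (P / σA)^(1/4) = (7.17×10^27 / (5.67×10⁻⁸ × 7.53×10^17))^(1/4).
T = (1.68×10^17)^(1/4) = 20200 K.

T ≈ 20200 K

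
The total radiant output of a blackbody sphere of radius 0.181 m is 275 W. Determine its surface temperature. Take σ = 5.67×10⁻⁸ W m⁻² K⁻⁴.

A = 4πr² = 4π × (0.181)² = 0.412 m².
From P = σAT⁴, T = (P / σA)^(1/4) = (275 / (5.67×10⁻⁸ × 0.412))^(1/4).
T = (1.18×10^10)^(1/4) = 329 K.

T ≈ 329 K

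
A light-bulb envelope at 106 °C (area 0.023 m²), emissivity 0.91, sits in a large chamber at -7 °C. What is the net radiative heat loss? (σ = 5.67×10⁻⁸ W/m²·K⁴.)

Convert: 106 °C = 379 K; -7 °C = 266 K.
Q = εσA(T⁴ − T_s⁴). T⁴ − T_s⁴ = (379)⁴ − (266)⁴ = 2.06×10^10 − 5.01×10^9 = 1.56×10^10 K⁴.
Q = 0.91 × 5.67×10⁻⁸ × 0.0230 × 1.56×10^10 = 18.5 W.

Q ≈ 18.5 W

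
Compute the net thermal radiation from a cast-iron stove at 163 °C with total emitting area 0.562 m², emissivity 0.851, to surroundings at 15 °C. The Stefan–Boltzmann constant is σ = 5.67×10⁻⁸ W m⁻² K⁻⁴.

Convert: 163 °C = 436 K; 15 °C = 288 K.
Q = εσA(T⁴ − T_s⁴). T⁴ − T_s⁴ = (436)⁴ − (288)⁴ = 3.61×10^10 − 6.88×10^9 = 2.93×10^10 K⁴.
Q = 0.851 × 5.67×10⁻⁸ × 0.562 × 2.93×10^10 = 793 W.

Q ≈ 793 W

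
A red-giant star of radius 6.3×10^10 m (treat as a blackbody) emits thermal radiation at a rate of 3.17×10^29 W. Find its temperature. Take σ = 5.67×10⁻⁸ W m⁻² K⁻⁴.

T ≈ 3250 K

A = 4πr² = 4π × (6.3×10^10)² = 4.99×10^22 m².
From P = σAT⁴, T = (P / σA)^(1/4) = (3.17×10^29 / (5.67×10⁻⁸ × 4.99×10^22))^(1/4).
T = (1.12×10^14)^(1/4) = 3250 K.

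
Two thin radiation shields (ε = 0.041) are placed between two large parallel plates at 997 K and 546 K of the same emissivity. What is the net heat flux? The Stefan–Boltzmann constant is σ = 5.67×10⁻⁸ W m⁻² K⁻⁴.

Each of the 3 gaps contributes resistance (2/ε − 1) = 2/0.041 − 1 = 47.78; total = 143.3.
q = σ(T₁⁴ − T₂⁴) / 143.3 = 5.67×10⁻⁸ × 8.99×10^11 / 143.3 = 356 W/m².

q ≈ 356 W/m²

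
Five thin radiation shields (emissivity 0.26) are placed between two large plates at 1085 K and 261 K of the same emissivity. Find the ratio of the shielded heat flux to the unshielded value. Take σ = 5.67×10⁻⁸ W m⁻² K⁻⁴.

ratio ≈ 0.167

With N identical shields there are N+1 = 6 gaps in series, each with the same radiative resistance, so the flux falls to 1/(N+1) of its unshielded value.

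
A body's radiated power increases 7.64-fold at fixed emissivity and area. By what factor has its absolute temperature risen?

factor ≈ 1.66

P ∝ T⁴ ⇒ T ∝ P^(1/4), so T scales by (7.64)^(1/4) = 1.66.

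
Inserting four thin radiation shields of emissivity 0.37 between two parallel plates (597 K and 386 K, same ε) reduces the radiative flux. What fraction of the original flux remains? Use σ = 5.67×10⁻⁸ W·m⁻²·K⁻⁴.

ratio ≈ 0.200

With N identical shields there are N+1 = 5 gaps in series, each with the same radiative resistance, so the flux falls to 1/(N+1) of its unshielded value.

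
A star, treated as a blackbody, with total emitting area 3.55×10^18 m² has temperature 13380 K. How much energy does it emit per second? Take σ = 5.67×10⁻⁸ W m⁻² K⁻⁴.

P ≈ 6.45×10^27 W

P = σAT⁴ = 5.67×10⁻⁸ × 3.55×10^18 × (13380)⁴ = 5.67×10⁻⁸ × 3.55×10^18 × 3.20×10^16.
P = 6.45×10^27 W.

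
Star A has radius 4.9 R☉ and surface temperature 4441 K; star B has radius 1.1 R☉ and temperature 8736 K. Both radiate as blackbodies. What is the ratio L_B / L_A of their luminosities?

L = 4πR²σT⁴ ∝ R²T⁴, so L_B/L_A = (1.1/4.9)² × (8736/4441)⁴ = 0.0504 × 15.0 = 0.755.

L_B/L_A ≈ 0.755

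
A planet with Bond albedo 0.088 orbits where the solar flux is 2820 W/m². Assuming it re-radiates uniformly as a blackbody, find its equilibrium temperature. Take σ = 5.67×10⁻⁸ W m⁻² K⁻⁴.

Power absorbed = (1−a)S·πR²; power emitted = 4πR²σT⁴. Equating and cancelling πR²:
T = ((1−a)S / 4σ)^(1/4) = (2570 / (4 × 5.67×10⁻⁸))^(1/4) = (1.13×10^10)^(1/4).
T = 326 K.

T ≈ 326 K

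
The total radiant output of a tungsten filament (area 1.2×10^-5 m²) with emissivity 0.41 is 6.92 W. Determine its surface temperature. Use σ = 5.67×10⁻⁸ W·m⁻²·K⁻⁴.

From P = εσAT⁴, T = (P / εσA)^(1/4) = (6.92 / (0.41 × 5.67×10⁻⁸ × 1.20×10^-5))^(1/4).
T = (2.48×10^13)^(1/4) = 2230 K.

T ≈ 2230 K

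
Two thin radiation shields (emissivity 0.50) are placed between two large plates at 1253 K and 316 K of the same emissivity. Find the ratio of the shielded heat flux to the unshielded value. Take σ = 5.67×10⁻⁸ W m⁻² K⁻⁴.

ratio ≈ 0.333

With N identical shields there are N+1 = 3 gaps in series, each with the same radiative resistance, so the flux falls to 1/(N+1) of its unshielded value.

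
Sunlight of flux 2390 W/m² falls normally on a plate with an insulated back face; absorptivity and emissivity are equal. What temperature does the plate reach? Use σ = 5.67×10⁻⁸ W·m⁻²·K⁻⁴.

Absorbed flux αS = emitted flux εσT⁴ (one radiating face); with α = ε, T = (S/σ)^(1/4).
T = (2390 / 5.67×10⁻⁸)^(1/4) = (4.22×10^10)^(1/4).
T = 453 K.

T ≈ 453 K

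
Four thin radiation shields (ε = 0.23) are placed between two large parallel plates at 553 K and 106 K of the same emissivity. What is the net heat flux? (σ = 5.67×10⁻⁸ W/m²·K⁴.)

Each of the 5 gaps contributes resistance (2/ε − 1) = 2/0.23 − 1 = 7.696; total = 38.48.
q = σ(T₁⁴ − T₂⁴) / 38.48 = 5.67×10⁻⁸ × 9.34×10^10 / 38.48 = 138 W/m².

q ≈ 138 W/m²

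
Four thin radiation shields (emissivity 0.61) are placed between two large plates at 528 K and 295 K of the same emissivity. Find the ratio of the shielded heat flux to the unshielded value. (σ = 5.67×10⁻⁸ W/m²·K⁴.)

ratio ≈ 0.200

With N identical shields there are N+1 = 5 gaps in series, each with the same radiative resistance, so the flux falls to 1/(N+1) of its unshielded value.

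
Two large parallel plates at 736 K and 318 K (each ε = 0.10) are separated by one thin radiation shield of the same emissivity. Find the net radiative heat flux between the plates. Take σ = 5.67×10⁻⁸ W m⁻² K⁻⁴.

Each of the 2 gaps contributes resistance (2/ε − 1) = 2/0.10 − 1 = 19.00; total = 38.00.
q = σ(T₁⁴ − T₂⁴) / 38.00 = 5.67×10⁻⁸ × 2.83×10^11 / 38.00 = 423 W/m².

q ≈ 423 W/m²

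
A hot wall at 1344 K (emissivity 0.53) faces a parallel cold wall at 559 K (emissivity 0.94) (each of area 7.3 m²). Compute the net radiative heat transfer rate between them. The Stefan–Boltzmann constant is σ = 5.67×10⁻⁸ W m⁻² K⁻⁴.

Q ≈ 6.72×10^5 W

For two large parallel gray plates, q = σ(T₁⁴ − T₂⁴) / (1/ε₁ + 1/ε₂ − 1).
1/ε₁ + 1/ε₂ − 1 = 1/0.53 + 1/0.94 − 1 = 1.951.
T₁⁴ − T₂⁴ = 3.26×10^12 − 9.76×10^10 = 3.17×10^12 K⁴.
q = 5.67×10⁻⁸ × 3.17×10^12 / 1.951 = 92000 W/m².
Q = q·A = 92000 × 7.3 = 6.72×10^5 W.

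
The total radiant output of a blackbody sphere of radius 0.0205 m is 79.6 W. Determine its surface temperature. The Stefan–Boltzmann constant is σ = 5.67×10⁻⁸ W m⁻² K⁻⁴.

T ≈ 718 K

A = 4πr² = 4π × (0.0205)² = 5.28×10^-3 m².
From P = σAT⁴, T = (P / σA)^(1/4) = (79.6 / (5.67×10⁻⁸ × 5.28×10^-3))^(1/4).
T = (2.66×10^11)^(1/4) = 718 K.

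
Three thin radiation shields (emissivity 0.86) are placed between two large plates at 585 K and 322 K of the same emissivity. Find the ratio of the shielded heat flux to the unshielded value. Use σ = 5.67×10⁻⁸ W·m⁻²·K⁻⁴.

With N identical shields there are N+1 = 4 gaps in series, each with the same radiative resistance, so the flux falls to 1/(N+1) of its unshielded value.

ratio ≈ 0.250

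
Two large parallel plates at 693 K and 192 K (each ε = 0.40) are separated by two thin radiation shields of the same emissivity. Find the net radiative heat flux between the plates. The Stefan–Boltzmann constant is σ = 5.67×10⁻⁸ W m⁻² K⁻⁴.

Each of the 3 gaps contributes resistance (2/ε − 1) = 2/0.40 − 1 = 4.000; total = 12.00.
q = σ(T₁⁴ − T₂⁴) / 12.00 = 5.67×10⁻⁸ × 2.29×10^11 / 12.00 = 1080 W/m².

q ≈ 1080 W/m²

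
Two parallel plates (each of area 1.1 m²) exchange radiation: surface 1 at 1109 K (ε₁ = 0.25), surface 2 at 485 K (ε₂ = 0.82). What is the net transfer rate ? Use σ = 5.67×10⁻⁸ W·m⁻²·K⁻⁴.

For two large parallel gray plates, q = σ(T₁⁴ − T₂⁴) / (1/ε₁ + 1/ε₂ − 1).
1/ε₁ + 1/ε₂ − 1 = 1/0.25 + 1/0.82 − 1 = 4.220.
T₁⁴ − T₂⁴ = 1.51×10^12 − 5.53×10^10 = 1.46×10^12 K⁴.
q = 5.67×10⁻⁸ × 1.46×10^12 / 4.220 = 19600 W/m².
Q = q·A = 19600 × 1.1 = 21500 W.

Q ≈ 21500 W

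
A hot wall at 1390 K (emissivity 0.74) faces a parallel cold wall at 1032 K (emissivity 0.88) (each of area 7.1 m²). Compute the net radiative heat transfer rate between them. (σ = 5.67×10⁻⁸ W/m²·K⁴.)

For two large parallel gray plates, q = σ(T₁⁴ − T₂⁴) / (1/ε₁ + 1/ε₂ − 1).
1/ε₁ + 1/ε₂ − 1 = 1/0.74 + 1/0.88 − 1 = 1.488.
T₁⁴ − T₂⁴ = 3.73×10^12 − 1.13×10^12 = 2.60×10^12 K⁴.
q = 5.67×10⁻⁸ × 2.60×10^12 / 1.488 = 99000 W/m².
Q = q·A = 99000 × 7.1 = 7.03×10^5 W.

Q ≈ 7.03×10^5 W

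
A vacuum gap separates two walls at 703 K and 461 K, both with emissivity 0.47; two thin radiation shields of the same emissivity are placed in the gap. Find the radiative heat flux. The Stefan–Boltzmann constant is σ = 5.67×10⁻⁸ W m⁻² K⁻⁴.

Each of the 3 gaps contributes resistance (2/ε − 1) = 2/0.47 − 1 = 3.255; total = 9.766.
q = σ(T₁⁴ − T₂⁴) / 9.766 = 5.67×10⁻⁸ × 1.99×10^11 / 9.766 = 1160 W/m².

q ≈ 1160 W/m²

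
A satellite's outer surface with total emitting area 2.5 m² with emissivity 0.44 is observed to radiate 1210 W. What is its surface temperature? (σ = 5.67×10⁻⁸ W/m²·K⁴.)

From P = εσAT⁴, T = (P / εσA)^(1/4) = (1210 / (0.44 × 5.67×10⁻⁸ × 2.50))^(1/4).
T = (1.94×10^10)^(1/4) = 373 K.

T ≈ 373 K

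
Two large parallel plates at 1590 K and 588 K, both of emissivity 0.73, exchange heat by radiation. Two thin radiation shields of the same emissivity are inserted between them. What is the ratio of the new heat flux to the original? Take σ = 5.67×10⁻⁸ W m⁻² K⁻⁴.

ratio ≈ 0.333

With N identical shields there are N+1 = 3 gaps in series, each with the same radiative resistance, so the flux falls to 1/(N+1) of its unshielded value.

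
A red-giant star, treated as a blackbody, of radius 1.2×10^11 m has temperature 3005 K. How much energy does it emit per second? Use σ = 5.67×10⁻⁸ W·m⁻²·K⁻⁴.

A = 4πr² = 4π × (1.2×10^11)² = 1.81×10^23 m².
P = σAT⁴ = 5.67×10⁻⁸ × 1.81×10^23 × (3005)⁴ = 5.67×10⁻⁸ × 1.81×10^23 × 8.15×10^13.
P = 8.37×10^29 W.

P ≈ 8.37×10^29 W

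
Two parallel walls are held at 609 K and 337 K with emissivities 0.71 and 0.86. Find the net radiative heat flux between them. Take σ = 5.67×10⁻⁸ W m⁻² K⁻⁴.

For two large parallel gray plates, q = σ(T₁⁴ − T₂⁴) / (1/ε₁ + 1/ε₂ − 1).
1/ε₁ + 1/ε₂ − 1 = 1/0.71 + 1/0.86 − 1 = 1.571.
T₁⁴ − T₂⁴ = 1.38×10^11 − 1.29×10^10 = 1.25×10^11 K⁴.
q = 5.67×10⁻⁸ × 1.25×10^11 / 1.571 = 4500 W/m².

q ≈ 4500 W/m²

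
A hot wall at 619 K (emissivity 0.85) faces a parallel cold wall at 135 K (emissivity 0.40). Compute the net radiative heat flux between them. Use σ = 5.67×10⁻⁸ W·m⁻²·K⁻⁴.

For two large parallel gray plates, q = σ(T₁⁴ − T₂⁴) / (1/ε₁ + 1/ε₂ − 1).
1/ε₁ + 1/ε₂ − 1 = 1/0.85 + 1/0.40 − 1 = 2.676.
T₁⁴ − T₂⁴ = 1.47×10^11 − 3.32×10^8 = 1.46×10^11 K⁴.
q = 5.67×10⁻⁸ × 1.46×10^11 / 2.676 = 3100 W/m².

q ≈ 3100 W/m²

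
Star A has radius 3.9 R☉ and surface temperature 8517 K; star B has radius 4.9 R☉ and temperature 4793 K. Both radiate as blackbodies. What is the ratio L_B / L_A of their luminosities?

L_B/L_A ≈ 0.158

L = 4πR²σT⁴ ∝ R²T⁴, so L_B/L_A = (4.9/3.9)² × (4793/8517)⁴ = 1.58 × 0.100 = 0.158.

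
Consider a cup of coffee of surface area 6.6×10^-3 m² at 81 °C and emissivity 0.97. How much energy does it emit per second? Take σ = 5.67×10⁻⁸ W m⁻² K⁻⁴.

81 °C = 354 K.
P = εσAT⁴ = 0.97 × 5.67×10⁻⁸ × 6.60×10^-3 × (354)⁴ = 0.97 × 5.67×10⁻⁸ × 6.60×10^-3 × 1.57×10^10.
P = 5.70 W.

P ≈ 5.70 W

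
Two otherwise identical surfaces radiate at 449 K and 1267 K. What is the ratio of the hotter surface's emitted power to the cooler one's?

P ∝ T⁴, so the ratio is (1267/449)⁴ = (2.822)⁴ = 63.4.

ratio ≈ 63.4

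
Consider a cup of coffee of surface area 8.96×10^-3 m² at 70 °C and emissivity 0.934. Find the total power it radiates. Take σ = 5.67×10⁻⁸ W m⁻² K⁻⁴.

70 °C = 343 K.
P = εσAT⁴ = 0.934 × 5.67×10⁻⁸ × 8.96×10^-3 × (343)⁴ = 0.934 × 5.67×10⁻⁸ × 8.96×10^-3 × 1.38×10^10.
P = 6.57 W.

P ≈ 6.57 W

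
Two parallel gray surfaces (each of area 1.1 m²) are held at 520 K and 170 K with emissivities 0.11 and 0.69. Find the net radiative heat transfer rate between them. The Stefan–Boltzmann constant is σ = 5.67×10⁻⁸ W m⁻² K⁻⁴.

For two large parallel gray plates, q = σ(T₁⁴ − T₂⁴) / (1/ε₁ + 1/ε₂ − 1).
1/ε₁ + 1/ε₂ − 1 = 1/0.11 + 1/0.69 − 1 = 9.540.
T₁⁴ − T₂⁴ = 7.31×10^10 − 8.35×10^8 = 7.23×10^10 K⁴.
q = 5.67×10⁻⁸ × 7.23×10^10 / 9.540 = 430 W/m².
Q = q·A = 430 × 1.1 = 473 W.

Q ≈ 473 W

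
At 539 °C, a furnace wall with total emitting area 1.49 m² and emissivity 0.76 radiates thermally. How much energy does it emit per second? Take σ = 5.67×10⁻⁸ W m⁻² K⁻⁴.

P ≈ 27900 W

539 °C = 812 K.
P = εσAT⁴ = 0.76 × 5.67×10⁻⁸ × 1.49 × (812)⁴ = 0.76 × 5.67×10⁻⁸ × 1.49 × 4.35×10^11.
P = 27900 W.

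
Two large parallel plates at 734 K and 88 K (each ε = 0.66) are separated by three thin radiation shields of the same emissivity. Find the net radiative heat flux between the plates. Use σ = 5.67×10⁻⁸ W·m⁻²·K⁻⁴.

Each of the 4 gaps contributes resistance (2/ε − 1) = 2/0.66 − 1 = 2.030; total = 8.121.
q = σ(T₁⁴ − T₂⁴) / 8.121 = 5.67×10⁻⁸ × 2.90×10^11 / 8.121 = 2030 W/m².

q ≈ 2030 W/m²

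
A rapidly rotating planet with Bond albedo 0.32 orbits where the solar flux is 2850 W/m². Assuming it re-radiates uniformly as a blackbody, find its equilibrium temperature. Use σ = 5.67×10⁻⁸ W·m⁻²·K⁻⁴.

Power absorbed = (1−a)S·πR²; power emitted = 4πR²σT⁴. Equating and cancelling πR²:
T = ((1−a)S / 4σ)^(1/4) = (1940 / (4 × 5.67×10⁻⁸))^(1/4) = (8.54×10^9)^(1/4).
T = 304 K.

T ≈ 304 K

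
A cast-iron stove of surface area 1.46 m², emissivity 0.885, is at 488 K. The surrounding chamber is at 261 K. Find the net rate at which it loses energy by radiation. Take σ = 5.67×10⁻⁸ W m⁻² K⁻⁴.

Q ≈ 3810 W

Q = εσA(T⁴ − T_s⁴). T⁴ − T_s⁴ = (488)⁴ − (261)⁴ = 5.67×10^10 − 4.64×10^9 = 5.21×10^10 K⁴.
Q = 0.885 × 5.67×10⁻⁸ × 1.46 × 5.21×10^10 = 3810 W.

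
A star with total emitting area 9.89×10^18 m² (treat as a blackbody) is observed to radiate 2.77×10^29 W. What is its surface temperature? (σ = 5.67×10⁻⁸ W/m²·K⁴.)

T ≈ 26500 K

From P = σAT⁴, T = (P / σA)^(1/4) = (2.77×10^29 / (5.67×10⁻⁸ × 9.89×10^18))^(1/4).
T = (4.94×10^17)^(1/4) = 26500 K.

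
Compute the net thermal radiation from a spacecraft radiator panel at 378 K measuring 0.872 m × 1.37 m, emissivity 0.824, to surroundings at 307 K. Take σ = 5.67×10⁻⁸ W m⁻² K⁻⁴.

Q ≈ 644 W

A = 0.872 × 1.37 = 1.19 m².
Q = εσA(T⁴ − T_s⁴). T⁴ − T_s⁴ = (378)⁴ − (307)⁴ = 2.04×10^10 − 8.88×10^9 = 1.15×10^10 K⁴.
Q = 0.824 × 5.67×10⁻⁸ × 1.19 × 1.15×10^10 = 644 W.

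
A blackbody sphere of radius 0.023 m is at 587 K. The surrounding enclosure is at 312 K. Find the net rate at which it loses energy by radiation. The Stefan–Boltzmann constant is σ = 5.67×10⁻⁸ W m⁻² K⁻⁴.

A = 4πr² = 4π × (0.023)² = 6.65×10^-3 m².
Q = σA(T⁴ − T_s⁴). T⁴ − T_s⁴ = (587)⁴ − (312)⁴ = 1.19×10^11 − 9.48×10^9 = 1.09×10^11 K⁴.
Q = 5.67×10⁻⁸ × 6.65×10^-3 × 1.09×10^11 = 41.2 W.

Q ≈ 41.2 W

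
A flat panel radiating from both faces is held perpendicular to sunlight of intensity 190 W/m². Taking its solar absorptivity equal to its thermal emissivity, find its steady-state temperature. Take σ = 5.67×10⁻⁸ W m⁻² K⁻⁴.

T ≈ 202 K

Absorbed flux αS = emitted flux 2εσT⁴ per unit area; with α = ε this gives T = (S/2σ)^(1/4).
T = (190 / (2 × 5.67×10⁻⁸))^(1/4) = (1.68×10^9)^(1/4).
T = 202 K.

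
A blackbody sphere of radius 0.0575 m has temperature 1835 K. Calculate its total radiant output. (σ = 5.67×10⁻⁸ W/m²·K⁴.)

A = 4πr² = 4π × (0.0575)² = 0.0415 m².
P = σAT⁴ = 5.67×10⁻⁸ × 0.0415 × (1835)⁴ = 5.67×10⁻⁸ × 0.0415 × 1.13×10^13.
P = 26700 W.

P ≈ 26700 W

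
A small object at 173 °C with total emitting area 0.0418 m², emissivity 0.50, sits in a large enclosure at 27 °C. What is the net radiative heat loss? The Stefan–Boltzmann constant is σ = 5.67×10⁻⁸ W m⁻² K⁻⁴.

Q ≈ 37.3 W

Convert: 173 °C = 446 K; 27 °C = 300 K.
Q = εσA(T⁴ − T_s⁴). T⁴ − T_s⁴ = (446)⁴ − (300)⁴ = 3.96×10^10 − 8.10×10^9 = 3.15×10^10 K⁴.
Q = 0.50 × 5.67×10⁻⁸ × 0.0418 × 3.15×10^10 = 37.3 W.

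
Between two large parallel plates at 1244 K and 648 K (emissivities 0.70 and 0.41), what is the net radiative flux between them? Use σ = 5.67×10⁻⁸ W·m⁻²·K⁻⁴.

q ≈ 43900 W/m²

For two large parallel gray plates, q = σ(T₁⁴ − T₂⁴) / (1/ε₁ + 1/ε₂ − 1).
1/ε₁ + 1/ε₂ − 1 = 1/0.70 + 1/0.41 − 1 = 2.868.
T₁⁴ − T₂⁴ = 2.39×10^12 − 1.76×10^11 = 2.22×10^12 K⁴.
q = 5.67×10⁻⁸ × 2.22×10^12 / 2.868 = 43900 W/m².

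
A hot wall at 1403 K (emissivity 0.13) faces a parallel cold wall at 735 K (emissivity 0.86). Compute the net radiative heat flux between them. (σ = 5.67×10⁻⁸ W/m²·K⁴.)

q ≈ 25900 W/m²

For two large parallel gray plates, q = σ(T₁⁴ − T₂⁴) / (1/ε₁ + 1/ε₂ − 1).
1/ε₁ + 1/ε₂ − 1 = 1/0.13 + 1/0.86 − 1 = 7.855.
T₁⁴ − T₂⁴ = 3.87×10^12 − 2.92×10^11 = 3.58×10^12 K⁴.
q = 5.67×10⁻⁸ × 3.58×10^12 / 7.855 = 25900 W/m².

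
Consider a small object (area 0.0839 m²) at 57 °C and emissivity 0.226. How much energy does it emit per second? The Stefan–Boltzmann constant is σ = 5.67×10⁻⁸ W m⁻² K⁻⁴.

57 °C = 330 K.
Stefan–Boltzmann: P = εσAT⁴ = 0.226 × 5.67×10⁻⁸ × 0.0839 × (330)⁴ = 0.226 × 5.67×10⁻⁸ × 0.0839 × 1.19×10^10.
P = 12.7 W.

P ≈ 12.7 W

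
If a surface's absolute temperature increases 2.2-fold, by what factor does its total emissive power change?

P ∝ T⁴, so the power scales as (2.2)⁴ = 23.4.

factor ≈ 23.4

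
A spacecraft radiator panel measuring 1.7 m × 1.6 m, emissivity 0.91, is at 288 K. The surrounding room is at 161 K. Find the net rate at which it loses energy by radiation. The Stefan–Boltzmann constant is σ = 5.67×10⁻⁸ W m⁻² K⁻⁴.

Q ≈ 871 W

A = 1.7 × 1.6 = 2.72 m².
Q = εσA(T⁴ − T_s⁴). T⁴ − T_s⁴ = (288)⁴ − (161)⁴ = 6.88×10^9 − 6.72×10^8 = 6.21×10^9 K⁴.
Q = 0.91 × 5.67×10⁻⁸ × 2.72 × 6.21×10^9 = 871 W.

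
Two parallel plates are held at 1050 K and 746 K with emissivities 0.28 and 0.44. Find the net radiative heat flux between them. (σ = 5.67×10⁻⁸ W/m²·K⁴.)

For two large parallel gray plates, q = σ(T₁⁴ − T₂⁴) / (1/ε₁ + 1/ε₂ − 1).
1/ε₁ + 1/ε₂ − 1 = 1/0.28 + 1/0.44 − 1 = 4.844.
T₁⁴ − T₂⁴ = 1.22×10^12 − 3.10×10^11 = 9.06×10^11 K⁴.
q = 5.67×10⁻⁸ × 9.06×10^11 / 4.844 = 10600 W/m².

q ≈ 10600 W/m²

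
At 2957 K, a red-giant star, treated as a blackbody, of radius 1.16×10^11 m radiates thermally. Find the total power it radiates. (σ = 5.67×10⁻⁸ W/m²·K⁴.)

A = 4πr² = 4π × (1.16×10^11)² = 1.69×10^23 m².
P = σAT⁴ = 5.67×10⁻⁸ × 1.69×10^23 × (2957)⁴ = 5.67×10⁻⁸ × 1.69×10^23 × 7.65×10^13.
P = 7.33×10^29 W.

P ≈ 7.33×10^29 W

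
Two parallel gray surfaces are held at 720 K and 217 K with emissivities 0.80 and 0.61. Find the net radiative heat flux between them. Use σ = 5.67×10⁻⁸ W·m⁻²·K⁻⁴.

For two large parallel gray plates, q = σ(T₁⁴ − T₂⁴) / (1/ε₁ + 1/ε₂ − 1).
1/ε₁ + 1/ε₂ − 1 = 1/0.80 + 1/0.61 − 1 = 1.889.
T₁⁴ − T₂⁴ = 2.69×10^11 − 2.22×10^9 = 2.67×10^11 K⁴.
q = 5.67×10⁻⁸ × 2.67×10^11 / 1.889 = 8000 W/m².

q ≈ 8000 W/m²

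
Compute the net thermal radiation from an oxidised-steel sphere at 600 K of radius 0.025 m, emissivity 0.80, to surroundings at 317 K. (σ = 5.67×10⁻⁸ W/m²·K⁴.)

A = 4πr² = 4π × (0.025)² = 7.85×10^-3 m².
Q = εσA(T⁴ − T_s⁴). T⁴ − T_s⁴ = (600)⁴ − (317)⁴ = 1.30×10^11 − 1.01×10^10 = 1.20×10^11 K⁴.
Q = 0.80 × 5.67×10⁻⁸ × 7.85×10^-3 × 1.20×10^11 = 42.6 W.

Q ≈ 42.6 W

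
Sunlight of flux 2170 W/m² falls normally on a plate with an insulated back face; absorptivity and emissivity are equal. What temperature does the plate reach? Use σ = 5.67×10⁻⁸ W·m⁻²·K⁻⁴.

T ≈ 442 K

Absorbed flux αS = emitted flux εσT⁴ (one radiating face); with α = ε, T = (S/σ)^(1/4).
T = (2170 / 5.67×10⁻⁸)^(1/4) = (3.83×10^10)^(1/4).
T = 442 K.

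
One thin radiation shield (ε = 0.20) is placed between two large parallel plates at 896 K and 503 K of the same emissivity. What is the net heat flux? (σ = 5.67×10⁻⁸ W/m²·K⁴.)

Each of the 2 gaps contributes resistance (2/ε − 1) = 2/0.20 − 1 = 9.000; total = 18.00.
q = σ(T₁⁴ − T₂⁴) / 18.00 = 5.67×10⁻⁸ × 5.80×10^11 / 18.00 = 1830 W/m².

q ≈ 1830 W/m²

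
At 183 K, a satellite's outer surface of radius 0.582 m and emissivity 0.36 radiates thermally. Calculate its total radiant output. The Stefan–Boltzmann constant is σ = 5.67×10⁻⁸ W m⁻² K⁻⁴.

P ≈ 97.4 W

A = 4πr² = 4π × (0.582)² = 4.26 m².
P = εσAT⁴ = 0.36 × 5.67×10⁻⁸ × 4.26 × (183)⁴ = 0.36 × 5.67×10⁻⁸ × 4.26 × 1.12×10^9.
P = 97.4 W.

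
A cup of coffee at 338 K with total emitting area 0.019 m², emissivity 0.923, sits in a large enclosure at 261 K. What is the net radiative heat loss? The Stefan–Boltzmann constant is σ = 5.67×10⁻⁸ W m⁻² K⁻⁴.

Q ≈ 8.36 W

Q = εσA(T⁴ − T_s⁴). T⁴ − T_s⁴ = (338)⁴ − (261)⁴ = 1.31×10^10 − 4.64×10^9 = 8.41×10^9 K⁴.
Q = 0.923 × 5.67×10⁻⁸ × 0.0190 × 8.41×10^9 = 8.36 W.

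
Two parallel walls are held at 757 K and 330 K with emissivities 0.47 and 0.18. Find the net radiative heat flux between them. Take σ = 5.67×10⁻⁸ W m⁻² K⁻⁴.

q ≈ 2690 W/m²

For two large parallel gray plates, q = σ(T₁⁴ − T₂⁴) / (1/ε₁ + 1/ε₂ − 1).
1/ε₁ + 1/ε₂ − 1 = 1/0.47 + 1/0.18 − 1 = 6.683.
T₁⁴ − T₂⁴ = 3.28×10^11 − 1.19×10^10 = 3.17×10^11 K⁴.
q = 5.67×10⁻⁸ × 3.17×10^11 / 6.683 = 2690 W/m².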